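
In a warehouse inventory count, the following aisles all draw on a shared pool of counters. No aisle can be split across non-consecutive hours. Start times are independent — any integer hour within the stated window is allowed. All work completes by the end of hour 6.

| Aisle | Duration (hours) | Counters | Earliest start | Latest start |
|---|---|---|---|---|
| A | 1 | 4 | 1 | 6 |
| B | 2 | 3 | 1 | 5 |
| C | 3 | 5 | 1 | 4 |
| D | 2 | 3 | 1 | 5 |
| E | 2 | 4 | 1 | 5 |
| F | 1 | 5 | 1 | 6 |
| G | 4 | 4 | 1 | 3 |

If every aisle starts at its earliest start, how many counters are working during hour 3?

At early start, hour 3 has: C, G.
Demand: 5 + 4 = 9.

9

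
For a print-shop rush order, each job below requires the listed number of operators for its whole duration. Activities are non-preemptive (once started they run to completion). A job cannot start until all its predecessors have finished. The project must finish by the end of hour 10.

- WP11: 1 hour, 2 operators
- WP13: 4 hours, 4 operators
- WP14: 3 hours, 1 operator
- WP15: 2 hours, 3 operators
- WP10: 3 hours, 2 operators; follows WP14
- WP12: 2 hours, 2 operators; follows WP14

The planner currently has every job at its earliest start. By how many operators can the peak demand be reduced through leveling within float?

Early-start peak: h1:10  h2:8  h3:5  h4:8  h5:4  h6:2  h7:0  h8:0  h9:0  h10:0 ⇒ 10.
Leveled (WP11@1, WP13@4, WP14@1, WP15@2, WP10@8, WP12@8): h1:3  h2:4  h3:4  h4:4  h5:4  h6:4  h7:4  h8:4  h9:4  h10:2 ⇒ 4.
Reduction 10 − 4 = 6.

6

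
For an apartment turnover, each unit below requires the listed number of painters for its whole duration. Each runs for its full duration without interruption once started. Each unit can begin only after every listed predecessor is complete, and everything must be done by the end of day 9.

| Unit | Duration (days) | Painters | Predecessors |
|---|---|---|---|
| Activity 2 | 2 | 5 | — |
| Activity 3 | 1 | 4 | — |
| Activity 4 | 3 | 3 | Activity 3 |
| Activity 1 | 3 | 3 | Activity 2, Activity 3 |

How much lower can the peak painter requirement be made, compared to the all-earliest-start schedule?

Early-start peak: d1:9  d2:8  d3:6  d4:6  d5:3  d6:0  d7:0  d8:0  d9:0 ⇒ 9.
Leveled (Activity 2@1, Activity 3@3, Activity 4@4, Activity 1@7): d1:5  d2:5  d3:4  d4:3  d5:3  d6:3  d7:3  d8:3  d9:3 ⇒ 5.
Reduction 9 − 5 = 4.

4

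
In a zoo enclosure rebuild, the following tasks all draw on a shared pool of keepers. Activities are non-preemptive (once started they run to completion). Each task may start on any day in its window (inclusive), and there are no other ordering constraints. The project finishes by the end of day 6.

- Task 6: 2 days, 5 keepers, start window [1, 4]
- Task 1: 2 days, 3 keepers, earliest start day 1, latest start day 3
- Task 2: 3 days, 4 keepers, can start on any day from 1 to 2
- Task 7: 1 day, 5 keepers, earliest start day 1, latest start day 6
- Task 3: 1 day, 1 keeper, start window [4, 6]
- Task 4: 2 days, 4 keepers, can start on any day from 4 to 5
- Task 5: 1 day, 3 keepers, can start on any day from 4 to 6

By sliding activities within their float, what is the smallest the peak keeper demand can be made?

9

Early-start (Task 6@1, Task 1@1, Task 2@1, Task 7@1, Task 3@4, Task 4@4, Task 5@4) gives peak 17: d1:17  d2:12  d3:4  d4:8  d5:4  d6:0.
Shift Task 1→3, Task 7→4, Task 4→5, Task 5→5.
Schedule Task 6@1, Task 1@3, Task 2@1, Task 7@4, Task 3@4, Task 4@5, Task 5@5: d1:9  d2:9  d3:7  d4:9  d5:7  d6:4 — peak 9.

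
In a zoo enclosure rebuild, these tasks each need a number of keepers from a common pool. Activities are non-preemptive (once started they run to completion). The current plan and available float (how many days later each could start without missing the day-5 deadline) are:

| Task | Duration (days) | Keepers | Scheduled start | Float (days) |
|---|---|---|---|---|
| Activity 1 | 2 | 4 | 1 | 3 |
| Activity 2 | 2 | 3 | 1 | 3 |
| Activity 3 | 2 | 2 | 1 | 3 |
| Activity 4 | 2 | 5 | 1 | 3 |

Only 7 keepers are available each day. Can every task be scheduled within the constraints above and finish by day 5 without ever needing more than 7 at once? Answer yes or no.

yes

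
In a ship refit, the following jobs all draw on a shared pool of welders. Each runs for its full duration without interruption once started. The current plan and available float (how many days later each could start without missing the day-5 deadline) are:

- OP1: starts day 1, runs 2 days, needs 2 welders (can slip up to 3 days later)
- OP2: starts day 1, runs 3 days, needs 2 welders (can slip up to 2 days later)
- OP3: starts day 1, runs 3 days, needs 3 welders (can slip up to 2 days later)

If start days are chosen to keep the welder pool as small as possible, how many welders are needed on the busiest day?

5

Early-start (OP1@1, OP2@1, OP3@1) gives peak 7: d1:7  d2:7  d3:5  d4:0  d5:0.
Shift OP3→3.
Schedule OP1@1, OP2@1, OP3@3: d1:4  d2:4  d3:5  d4:3  d5:3 — peak 5.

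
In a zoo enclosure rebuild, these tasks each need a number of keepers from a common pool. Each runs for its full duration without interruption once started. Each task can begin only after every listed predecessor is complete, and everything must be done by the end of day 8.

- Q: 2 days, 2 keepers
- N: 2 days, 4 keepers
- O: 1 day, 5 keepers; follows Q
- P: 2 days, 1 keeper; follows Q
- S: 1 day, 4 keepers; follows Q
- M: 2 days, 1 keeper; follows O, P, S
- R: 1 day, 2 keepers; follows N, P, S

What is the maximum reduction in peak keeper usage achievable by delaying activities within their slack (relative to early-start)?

Early-start peak: d1:6  d2:6  d3:10  d4:1  d5:3  d6:1  d7:0  d8:0 ⇒ 10.
Leveled (Q@1, N@3, O@5, P@3, S@6, M@7, R@7): d1:2  d2:2  d3:5  d4:5  d5:5  d6:4  d7:3  d8:1 ⇒ 5.
Reduction 10 − 5 = 5.

5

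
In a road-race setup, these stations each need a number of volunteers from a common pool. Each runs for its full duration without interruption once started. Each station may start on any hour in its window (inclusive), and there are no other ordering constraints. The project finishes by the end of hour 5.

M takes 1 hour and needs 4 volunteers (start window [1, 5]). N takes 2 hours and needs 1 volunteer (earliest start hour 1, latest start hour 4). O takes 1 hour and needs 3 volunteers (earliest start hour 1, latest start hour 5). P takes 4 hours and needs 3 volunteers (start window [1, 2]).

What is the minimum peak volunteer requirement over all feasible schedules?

Early-start (M@1, N@1, O@1, P@1) gives peak 11: h1:11  h2:4  h3:3  h4:3  h5:0.
Shift O→3, P→2.
Schedule M@1, N@1, O@3, P@2: h1:5  h2:4  h3:6  h4:3  h5:3 — peak 6.

6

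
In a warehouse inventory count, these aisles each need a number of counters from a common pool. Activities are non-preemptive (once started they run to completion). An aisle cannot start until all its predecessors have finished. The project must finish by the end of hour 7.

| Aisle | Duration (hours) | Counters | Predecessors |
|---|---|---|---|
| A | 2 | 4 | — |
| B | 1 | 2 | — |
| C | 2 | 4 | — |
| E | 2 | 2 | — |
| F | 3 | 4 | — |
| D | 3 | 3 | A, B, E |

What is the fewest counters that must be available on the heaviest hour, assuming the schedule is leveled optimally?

Early-start (A@1, B@1, C@1, E@1, F@1, D@3) gives peak 16: h1:16  h2:14  h3:7  h4:3  h5:3  h6:0  h7:0.
Shift C→3, E→2, F→5, D→4.
Schedule A@1, B@1, C@3, E@2, F@5, D@4: h1:6  h2:6  h3:6  h4:7  h5:7  h6:7  h7:4 — peak 7.
Total counter-hours = 43 over 7 hours ⇒ peak ≥ ⌈43/7⌉ = 7, so 7 is optimal.

7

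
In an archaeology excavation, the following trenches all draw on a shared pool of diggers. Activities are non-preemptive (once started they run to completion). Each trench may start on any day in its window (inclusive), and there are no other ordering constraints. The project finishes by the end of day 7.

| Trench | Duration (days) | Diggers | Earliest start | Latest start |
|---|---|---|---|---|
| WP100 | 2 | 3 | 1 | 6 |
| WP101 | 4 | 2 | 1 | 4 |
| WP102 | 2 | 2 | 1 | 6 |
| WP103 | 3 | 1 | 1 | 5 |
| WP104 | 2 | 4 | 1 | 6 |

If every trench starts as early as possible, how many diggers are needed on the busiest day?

Early-start schedule: WP100@1, WP101@1, WP102@1, WP103@1, WP104@1.
Load per day: day 1: 12, day 2: 12, day 3: 3, day 4: 2, day 5: 0, day 6: 0, day 7: 0.
Peak is 12.

12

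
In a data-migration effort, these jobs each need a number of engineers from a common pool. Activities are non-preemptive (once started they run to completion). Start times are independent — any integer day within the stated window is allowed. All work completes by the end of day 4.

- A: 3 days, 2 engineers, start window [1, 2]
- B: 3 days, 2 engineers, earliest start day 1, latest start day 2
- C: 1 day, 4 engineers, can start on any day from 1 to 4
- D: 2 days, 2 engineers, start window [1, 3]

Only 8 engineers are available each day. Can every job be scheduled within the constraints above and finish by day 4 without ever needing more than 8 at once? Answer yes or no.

yes

Schedule A@1, B@1, C@4, D@1: d1:6  d2:6  d3:4  d4:4 — peak 6 ≤ 8.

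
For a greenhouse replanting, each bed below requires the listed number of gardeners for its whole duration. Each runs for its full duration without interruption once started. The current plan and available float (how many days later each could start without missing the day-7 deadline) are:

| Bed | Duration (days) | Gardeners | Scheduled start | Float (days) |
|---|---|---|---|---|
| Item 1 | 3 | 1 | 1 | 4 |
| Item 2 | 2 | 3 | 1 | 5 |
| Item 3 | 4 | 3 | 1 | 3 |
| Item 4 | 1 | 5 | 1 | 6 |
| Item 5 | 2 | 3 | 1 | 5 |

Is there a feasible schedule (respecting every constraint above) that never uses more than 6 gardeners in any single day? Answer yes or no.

yes

Schedule Item 1@1, Item 2@1, Item 3@3, Item 4@7, Item 5@4: d1:4  d2:4  d3:4  d4:6  d5:6  d6:3  d7:5 — peak 6 ≤ 6.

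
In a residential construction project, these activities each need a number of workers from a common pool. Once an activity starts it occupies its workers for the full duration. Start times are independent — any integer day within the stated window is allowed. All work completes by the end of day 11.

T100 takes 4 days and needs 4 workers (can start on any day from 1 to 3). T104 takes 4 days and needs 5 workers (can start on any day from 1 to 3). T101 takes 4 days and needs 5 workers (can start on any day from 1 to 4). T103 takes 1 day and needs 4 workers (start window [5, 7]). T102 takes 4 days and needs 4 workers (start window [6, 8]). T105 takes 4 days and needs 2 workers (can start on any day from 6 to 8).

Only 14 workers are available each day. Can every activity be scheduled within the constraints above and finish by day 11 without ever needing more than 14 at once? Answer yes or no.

yes

Schedule T100@1, T104@1, T101@1, T103@5, T102@6, T105@6: d1:14  d2:14  d3:14  d4:14  d5:4  d6:6  d7:6  d8:6  d9:6  d10:0  d11:0 — peak 14 ≤ 14.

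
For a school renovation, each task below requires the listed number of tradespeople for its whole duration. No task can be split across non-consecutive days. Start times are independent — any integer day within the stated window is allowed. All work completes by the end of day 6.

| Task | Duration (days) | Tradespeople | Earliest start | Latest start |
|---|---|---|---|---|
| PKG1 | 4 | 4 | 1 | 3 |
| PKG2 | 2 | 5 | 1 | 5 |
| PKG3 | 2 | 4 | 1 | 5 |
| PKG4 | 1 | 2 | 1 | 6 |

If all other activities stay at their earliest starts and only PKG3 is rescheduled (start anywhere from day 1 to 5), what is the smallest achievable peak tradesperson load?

PKG3@1: d1:15  d2:13  d3:4  d4:4  d5:0  d6:0 → peak 15
PKG3@2: d1:11  d2:13  d3:8  d4:4  d5:0  d6:0 → peak 13
PKG3@3: d1:11  d2:9  d3:8  d4:8  d5:0  d6:0 → peak 11
PKG3@4: d1:11  d2:9  d3:4  d4:8  d5:4  d6:0 → peak 11
PKG3@5: d1:11  d2:9  d3:4  d4:4  d5:4  d6:4 → peak 11
Best is PKG3@3, peak 11.

11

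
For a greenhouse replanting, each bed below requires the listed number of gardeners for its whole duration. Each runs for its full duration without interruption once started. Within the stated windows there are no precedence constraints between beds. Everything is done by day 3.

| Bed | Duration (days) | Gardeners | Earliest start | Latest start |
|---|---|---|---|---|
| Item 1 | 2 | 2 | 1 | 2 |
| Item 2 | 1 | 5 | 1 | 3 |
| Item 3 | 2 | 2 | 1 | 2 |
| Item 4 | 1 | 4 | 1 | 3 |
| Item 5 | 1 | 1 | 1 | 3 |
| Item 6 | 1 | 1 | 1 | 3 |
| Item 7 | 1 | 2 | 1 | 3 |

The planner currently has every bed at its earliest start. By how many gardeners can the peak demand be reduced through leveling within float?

10

Early-start peak: d1:17  d2:4  d3:0 ⇒ 17.
Leveled (Item 1@1, Item 2@1, Item 3@2, Item 4@3, Item 5@2, Item 6@3, Item 7@2): d1:7  d2:7  d3:7 ⇒ 7.
Reduction 17 − 7 = 10.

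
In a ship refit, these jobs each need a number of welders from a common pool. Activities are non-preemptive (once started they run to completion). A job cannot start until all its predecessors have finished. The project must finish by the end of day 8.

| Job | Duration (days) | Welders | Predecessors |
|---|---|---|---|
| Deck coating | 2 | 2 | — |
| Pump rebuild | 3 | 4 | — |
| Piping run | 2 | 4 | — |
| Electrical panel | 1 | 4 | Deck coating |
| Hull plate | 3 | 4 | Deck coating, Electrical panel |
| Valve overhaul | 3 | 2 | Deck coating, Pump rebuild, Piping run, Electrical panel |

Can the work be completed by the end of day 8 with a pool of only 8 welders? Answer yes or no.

yes

Schedule Deck coating@1, Pump rebuild@1, Piping run@3, Electrical panel@4, Hull plate@5, Valve overhaul@5: d1:6  d2:6  d3:8  d4:8  d5:6  d6:6  d7:6  d8:0 — peak 8 ≤ 8.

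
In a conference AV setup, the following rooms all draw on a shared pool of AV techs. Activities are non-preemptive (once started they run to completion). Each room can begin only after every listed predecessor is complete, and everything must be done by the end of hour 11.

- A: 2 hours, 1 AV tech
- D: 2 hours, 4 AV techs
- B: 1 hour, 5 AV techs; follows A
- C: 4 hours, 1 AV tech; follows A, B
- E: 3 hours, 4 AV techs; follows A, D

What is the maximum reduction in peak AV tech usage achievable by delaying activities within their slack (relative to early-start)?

4

Early-start peak: h1:5  h2:5  h3:9  h4:5  h5:5  h6:1  h7:1  h8:0  h9:0  h10:0  h11:0 ⇒ 9.
Leveled (A@1, D@1, B@3, C@4, E@4): h1:5  h2:5  h3:5  h4:5  h5:5  h6:5  h7:1  h8:0  h9:0  h10:0  h11:0 ⇒ 5.
Reduction 9 − 5 = 4.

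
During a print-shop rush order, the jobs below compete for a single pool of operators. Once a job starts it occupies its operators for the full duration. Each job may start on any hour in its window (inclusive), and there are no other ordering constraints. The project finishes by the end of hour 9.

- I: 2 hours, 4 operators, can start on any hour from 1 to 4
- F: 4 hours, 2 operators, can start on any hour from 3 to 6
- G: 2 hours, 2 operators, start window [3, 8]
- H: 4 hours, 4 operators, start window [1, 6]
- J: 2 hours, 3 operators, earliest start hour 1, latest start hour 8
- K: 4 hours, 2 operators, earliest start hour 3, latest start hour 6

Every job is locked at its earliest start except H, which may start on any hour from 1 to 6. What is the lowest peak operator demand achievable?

8

H@1: h1:11  h2:11  h3:10  h4:10  h5:4  h6:4  h7:0  h8:0  h9:0 → peak 11
H@2: h1:7  h2:11  h3:10  h4:10  h5:8  h6:4  h7:0  h8:0  h9:0 → peak 11
H@3: h1:7  h2:7  h3:10  h4:10  h5:8  h6:8  h7:0  h8:0  h9:0 → peak 10
H@4: h1:7  h2:7  h3:6  h4:10  h5:8  h6:8  h7:4  h8:0  h9:0 → peak 10
H@5: h1:7  h2:7  h3:6  h4:6  h5:8  h6:8  h7:4  h8:4  h9:0 → peak 8
H@6: h1:7  h2:7  h3:6  h4:6  h5:4  h6:8  h7:4  h8:4  h9:4 → peak 8
Best is H@5, peak 8.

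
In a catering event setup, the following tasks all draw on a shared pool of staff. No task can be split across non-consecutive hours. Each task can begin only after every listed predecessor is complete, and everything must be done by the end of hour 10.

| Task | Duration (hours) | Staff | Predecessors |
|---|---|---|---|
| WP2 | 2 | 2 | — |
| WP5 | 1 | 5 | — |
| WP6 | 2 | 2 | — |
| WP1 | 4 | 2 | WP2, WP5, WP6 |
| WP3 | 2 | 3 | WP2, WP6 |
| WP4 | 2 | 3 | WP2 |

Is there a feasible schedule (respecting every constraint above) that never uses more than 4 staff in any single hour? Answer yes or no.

The minimum achievable peak is 5; 4 < 5, so no feasible schedule stays within the cap.

no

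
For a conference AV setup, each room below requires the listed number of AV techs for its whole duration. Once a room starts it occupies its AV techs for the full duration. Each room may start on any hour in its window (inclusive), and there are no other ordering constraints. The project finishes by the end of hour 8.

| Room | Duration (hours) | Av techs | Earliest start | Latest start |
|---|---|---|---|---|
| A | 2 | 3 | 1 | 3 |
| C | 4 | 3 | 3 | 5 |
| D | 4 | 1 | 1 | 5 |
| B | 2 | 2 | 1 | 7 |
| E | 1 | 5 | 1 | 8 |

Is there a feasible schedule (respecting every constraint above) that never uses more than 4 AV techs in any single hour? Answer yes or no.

no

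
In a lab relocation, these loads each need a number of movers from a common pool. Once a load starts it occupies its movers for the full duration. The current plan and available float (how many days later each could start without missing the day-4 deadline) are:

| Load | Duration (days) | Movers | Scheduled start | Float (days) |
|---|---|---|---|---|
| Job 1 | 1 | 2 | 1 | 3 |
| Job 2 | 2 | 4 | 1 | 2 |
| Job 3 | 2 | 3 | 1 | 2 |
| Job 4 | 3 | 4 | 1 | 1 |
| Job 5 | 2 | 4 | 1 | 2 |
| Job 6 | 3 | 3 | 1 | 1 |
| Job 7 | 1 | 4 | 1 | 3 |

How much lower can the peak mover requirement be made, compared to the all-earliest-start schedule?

Early-start peak: d1:24  d2:18  d3:7  d4:0 ⇒ 24.
Leveled (Job 1@1, Job 2@1, Job 3@1, Job 4@1, Job 5@3, Job 6@2, Job 7@4): d1:13  d2:14  d3:11  d4:11 ⇒ 14.
Reduction 24 − 14 = 10.

10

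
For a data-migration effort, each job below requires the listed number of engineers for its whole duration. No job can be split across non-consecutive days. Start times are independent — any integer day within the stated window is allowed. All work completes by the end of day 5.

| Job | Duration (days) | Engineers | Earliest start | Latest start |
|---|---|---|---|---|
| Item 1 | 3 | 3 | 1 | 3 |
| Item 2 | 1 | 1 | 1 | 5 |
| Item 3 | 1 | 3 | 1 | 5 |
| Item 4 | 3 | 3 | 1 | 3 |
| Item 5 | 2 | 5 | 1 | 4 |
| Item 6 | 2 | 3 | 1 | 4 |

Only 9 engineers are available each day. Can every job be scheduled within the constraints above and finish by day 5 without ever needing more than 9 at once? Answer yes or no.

Schedule Item 1@1, Item 2@1, Item 3@1, Item 4@2, Item 5@4, Item 6@2: d1:7  d2:9  d3:9  d4:8  d5:5 — peak 9 ≤ 9.

yes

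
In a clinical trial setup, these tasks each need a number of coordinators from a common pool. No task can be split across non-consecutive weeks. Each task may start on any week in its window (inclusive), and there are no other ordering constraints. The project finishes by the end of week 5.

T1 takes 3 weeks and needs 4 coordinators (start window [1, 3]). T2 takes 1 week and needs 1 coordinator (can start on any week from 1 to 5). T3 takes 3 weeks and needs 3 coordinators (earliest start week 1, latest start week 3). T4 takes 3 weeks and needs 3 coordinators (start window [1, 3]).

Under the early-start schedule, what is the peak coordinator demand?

11

Early-start schedule: T1@1, T2@1, T3@1, T4@1.
Load per week: week 1: 11, week 2: 10, week 3: 10, week 4: 0, week 5: 0.
Peak is 11.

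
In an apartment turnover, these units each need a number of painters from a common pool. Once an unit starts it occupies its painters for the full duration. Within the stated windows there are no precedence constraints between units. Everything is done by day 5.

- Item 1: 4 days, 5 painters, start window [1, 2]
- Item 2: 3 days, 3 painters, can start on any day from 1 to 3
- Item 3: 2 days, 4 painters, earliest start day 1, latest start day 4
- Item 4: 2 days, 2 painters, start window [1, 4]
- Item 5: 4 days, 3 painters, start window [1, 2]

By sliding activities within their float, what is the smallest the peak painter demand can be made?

Early-start (Item 1@1, Item 2@1, Item 3@1, Item 4@1, Item 5@1) gives peak 17: d1:17  d2:17  d3:11  d4:8  d5:0.
Shift Item 3→4.
Schedule Item 1@1, Item 2@1, Item 3@4, Item 4@1, Item 5@1: d1:13  d2:13  d3:11  d4:12  d5:4 — peak 13.

13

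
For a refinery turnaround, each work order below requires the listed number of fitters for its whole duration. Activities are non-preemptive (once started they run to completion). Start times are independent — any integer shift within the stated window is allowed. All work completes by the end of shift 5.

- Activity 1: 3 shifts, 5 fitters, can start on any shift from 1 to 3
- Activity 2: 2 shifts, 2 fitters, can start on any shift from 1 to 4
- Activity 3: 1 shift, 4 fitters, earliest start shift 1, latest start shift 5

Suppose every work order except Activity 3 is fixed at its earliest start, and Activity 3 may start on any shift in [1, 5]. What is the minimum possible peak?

Activity 3@1: s1:11  s2:7  s3:5  s4:0  s5:0 → peak 11
Activity 3@2: s1:7  s2:11  s3:5  s4:0  s5:0 → peak 11
Activity 3@3: s1:7  s2:7  s3:9  s4:0  s5:0 → peak 9
Activity 3@4: s1:7  s2:7  s3:5  s4:4  s5:0 → peak 7
Activity 3@5: s1:7  s2:7  s3:5  s4:0  s5:4 → peak 7
Best is Activity 3@4, peak 7.

7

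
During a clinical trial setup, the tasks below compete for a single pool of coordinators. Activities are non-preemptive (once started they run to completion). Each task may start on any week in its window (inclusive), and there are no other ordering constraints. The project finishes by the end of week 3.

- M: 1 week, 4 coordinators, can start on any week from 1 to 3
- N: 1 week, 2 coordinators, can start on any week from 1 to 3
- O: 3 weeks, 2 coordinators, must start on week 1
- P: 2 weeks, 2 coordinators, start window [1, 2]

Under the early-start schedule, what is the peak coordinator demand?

Early-start schedule: M@1, N@1, O@1, P@1.
Load per week: week 1: 10, week 2: 4, week 3: 2.
Peak is 10.

10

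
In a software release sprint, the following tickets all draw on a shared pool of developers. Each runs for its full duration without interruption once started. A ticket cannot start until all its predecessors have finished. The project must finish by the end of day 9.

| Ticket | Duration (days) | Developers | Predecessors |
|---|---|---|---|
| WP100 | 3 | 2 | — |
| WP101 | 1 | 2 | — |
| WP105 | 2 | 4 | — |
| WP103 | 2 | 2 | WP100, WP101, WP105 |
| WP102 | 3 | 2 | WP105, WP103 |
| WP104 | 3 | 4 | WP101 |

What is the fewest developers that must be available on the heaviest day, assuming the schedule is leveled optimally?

Early-start (WP100@1, WP101@1, WP105@1, WP103@4, WP102@6, WP104@2) gives peak 10: d1:8  d2:10  d3:6  d4:6  d5:2  d6:2  d7:2  d8:2  d9:0.
Shift WP105→2, WP104→4.
Schedule WP100@1, WP101@1, WP105@2, WP103@4, WP102@6, WP104@4: d1:4  d2:6  d3:6  d4:6  d5:6  d6:6  d7:2  d8:2  d9:0 — peak 6.

6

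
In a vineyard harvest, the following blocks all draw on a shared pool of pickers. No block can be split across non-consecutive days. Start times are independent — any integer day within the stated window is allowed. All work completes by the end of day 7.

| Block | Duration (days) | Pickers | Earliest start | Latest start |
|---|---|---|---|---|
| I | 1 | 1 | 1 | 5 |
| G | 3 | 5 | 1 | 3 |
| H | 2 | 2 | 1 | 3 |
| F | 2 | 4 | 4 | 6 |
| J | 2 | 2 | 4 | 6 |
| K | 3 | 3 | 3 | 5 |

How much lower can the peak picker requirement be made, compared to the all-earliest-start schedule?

2

Early-start peak: d1:8  d2:7  d3:8  d4:9  d5:9  d6:0  d7:0 ⇒ 9.
Leveled (I@1, G@1, H@2, F@4, J@6, K@4): d1:6  d2:7  d3:7  d4:7  d5:7  d6:5  d7:2 ⇒ 7.
Reduction 9 − 7 = 2.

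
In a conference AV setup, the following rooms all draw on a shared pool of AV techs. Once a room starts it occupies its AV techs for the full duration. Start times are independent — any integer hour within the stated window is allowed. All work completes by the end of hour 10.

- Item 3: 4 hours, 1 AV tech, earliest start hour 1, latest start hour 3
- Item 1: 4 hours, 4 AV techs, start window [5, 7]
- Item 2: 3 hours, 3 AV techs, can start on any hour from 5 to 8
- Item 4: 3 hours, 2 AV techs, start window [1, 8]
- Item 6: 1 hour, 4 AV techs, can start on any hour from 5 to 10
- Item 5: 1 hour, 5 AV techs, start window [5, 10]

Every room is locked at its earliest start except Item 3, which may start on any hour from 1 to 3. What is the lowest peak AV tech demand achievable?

Item 3@1: h1:3  h2:3  h3:3  h4:1  h5:16  h6:7  h7:7  h8:4  h9:0  h10:0 → peak 16
Item 3@2: h1:2  h2:3  h3:3  h4:1  h5:17  h6:7  h7:7  h8:4  h9:0  h10:0 → peak 17
Item 3@3: h1:2  h2:2  h3:3  h4:1  h5:17  h6:8  h7:7  h8:4  h9:0  h10:0 → peak 17
Best is Item 3@1, peak 16.

16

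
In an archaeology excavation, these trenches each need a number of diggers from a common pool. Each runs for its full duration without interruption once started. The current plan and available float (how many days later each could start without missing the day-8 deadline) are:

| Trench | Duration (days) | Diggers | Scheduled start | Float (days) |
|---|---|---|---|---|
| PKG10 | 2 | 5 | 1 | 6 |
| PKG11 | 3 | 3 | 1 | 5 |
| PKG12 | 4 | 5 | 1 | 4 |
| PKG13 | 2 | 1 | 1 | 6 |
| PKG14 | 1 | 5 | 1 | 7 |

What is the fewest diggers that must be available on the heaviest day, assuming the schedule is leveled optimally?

8

Early-start (PKG10@1, PKG11@1, PKG12@1, PKG13@1, PKG14@1) gives peak 19: d1:19  d2:14  d3:8  d4:5  d5:0  d6:0  d7:0  d8:0.
Shift PKG12→3, PKG13→4, PKG14→7.
Schedule PKG10@1, PKG11@1, PKG12@3, PKG13@4, PKG14@7: d1:8  d2:8  d3:8  d4:6  d5:6  d6:5  d7:5  d8:0 — peak 8.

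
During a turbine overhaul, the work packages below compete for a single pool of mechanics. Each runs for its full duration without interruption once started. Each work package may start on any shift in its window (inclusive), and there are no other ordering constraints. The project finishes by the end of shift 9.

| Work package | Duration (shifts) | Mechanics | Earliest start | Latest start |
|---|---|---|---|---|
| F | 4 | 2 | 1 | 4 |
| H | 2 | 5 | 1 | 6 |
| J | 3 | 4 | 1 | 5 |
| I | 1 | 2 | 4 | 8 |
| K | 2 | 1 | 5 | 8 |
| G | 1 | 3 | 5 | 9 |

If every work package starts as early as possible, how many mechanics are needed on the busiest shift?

11

Early-start schedule: F@1, H@1, J@1, I@4, K@5, G@5.
Load per shift: shift 1: 11, shift 2: 11, shift 3: 6, shift 4: 4, shift 5: 4, shift 6: 1, shift 7: 0, shift 8: 0, shift 9: 0.
Peak is 11.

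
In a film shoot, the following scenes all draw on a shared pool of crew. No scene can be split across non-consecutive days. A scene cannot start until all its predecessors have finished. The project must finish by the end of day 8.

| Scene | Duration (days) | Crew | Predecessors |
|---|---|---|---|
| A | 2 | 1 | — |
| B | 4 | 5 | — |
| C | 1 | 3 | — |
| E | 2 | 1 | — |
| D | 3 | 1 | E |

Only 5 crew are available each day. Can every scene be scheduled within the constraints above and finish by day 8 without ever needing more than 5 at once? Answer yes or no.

no

The minimum achievable peak is 6; 5 < 6, so no feasible schedule stays within the cap.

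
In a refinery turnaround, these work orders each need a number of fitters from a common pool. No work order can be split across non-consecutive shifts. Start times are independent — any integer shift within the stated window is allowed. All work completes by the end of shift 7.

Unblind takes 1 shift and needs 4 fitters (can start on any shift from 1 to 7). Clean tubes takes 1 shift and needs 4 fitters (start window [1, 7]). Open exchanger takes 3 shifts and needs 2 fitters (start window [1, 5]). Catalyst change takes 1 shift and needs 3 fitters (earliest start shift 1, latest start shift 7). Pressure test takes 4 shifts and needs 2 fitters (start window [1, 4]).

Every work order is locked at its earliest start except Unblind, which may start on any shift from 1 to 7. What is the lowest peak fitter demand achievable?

11

Unblind@1: s1:15  s2:4  s3:4  s4:2  s5:0  s6:0  s7:0 → peak 15
Unblind@2: s1:11  s2:8  s3:4  s4:2  s5:0  s6:0  s7:0 → peak 11
Unblind@3: s1:11  s2:4  s3:8  s4:2  s5:0  s6:0  s7:0 → peak 11
Unblind@4: s1:11  s2:4  s3:4  s4:6  s5:0  s6:0  s7:0 → peak 11
Unblind@5: s1:11  s2:4  s3:4  s4:2  s5:4  s6:0  s7:0 → peak 11
Unblind@6: s1:11  s2:4  s3:4  s4:2  s5:0  s6:4  s7:0 → peak 11
Unblind@7: s1:11  s2:4  s3:4  s4:2  s5:0  s6:0  s7:4 → peak 11
Best is Unblind@2, peak 11.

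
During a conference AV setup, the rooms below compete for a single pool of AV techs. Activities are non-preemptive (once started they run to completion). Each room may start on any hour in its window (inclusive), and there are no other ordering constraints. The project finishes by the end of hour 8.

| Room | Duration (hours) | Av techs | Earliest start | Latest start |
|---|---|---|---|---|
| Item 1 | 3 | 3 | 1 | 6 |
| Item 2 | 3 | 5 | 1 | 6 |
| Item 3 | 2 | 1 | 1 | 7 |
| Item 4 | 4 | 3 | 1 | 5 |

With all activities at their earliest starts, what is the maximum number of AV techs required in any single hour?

Early-start schedule: Item 1@1, Item 2@1, Item 3@1, Item 4@1.
Load per hour: hour 1: 12, hour 2: 12, hour 3: 11, hour 4: 3, hour 5: 0, hour 6: 0, hour 7: 0, hour 8: 0.
Peak is 12.

12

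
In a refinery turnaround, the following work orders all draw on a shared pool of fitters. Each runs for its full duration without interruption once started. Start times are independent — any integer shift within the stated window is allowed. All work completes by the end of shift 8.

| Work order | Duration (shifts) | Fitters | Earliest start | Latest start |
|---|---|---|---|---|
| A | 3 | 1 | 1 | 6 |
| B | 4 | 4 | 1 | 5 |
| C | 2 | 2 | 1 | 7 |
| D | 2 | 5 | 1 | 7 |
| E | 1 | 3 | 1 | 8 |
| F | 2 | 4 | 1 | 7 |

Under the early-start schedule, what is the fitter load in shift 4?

At early start, shift 4 has: B.
Demand: 4 = 4.

4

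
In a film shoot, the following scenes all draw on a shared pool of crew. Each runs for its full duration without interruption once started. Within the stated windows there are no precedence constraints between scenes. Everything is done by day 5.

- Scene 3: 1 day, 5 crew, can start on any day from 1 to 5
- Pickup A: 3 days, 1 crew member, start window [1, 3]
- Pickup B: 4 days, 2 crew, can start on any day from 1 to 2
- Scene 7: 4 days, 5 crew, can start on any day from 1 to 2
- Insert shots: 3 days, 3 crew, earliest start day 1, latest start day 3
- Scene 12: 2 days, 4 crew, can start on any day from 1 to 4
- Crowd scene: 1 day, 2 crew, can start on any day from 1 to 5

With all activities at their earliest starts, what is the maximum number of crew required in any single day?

Early-start schedule: Scene 3@1, Pickup A@1, Pickup B@1, Scene 7@1, Insert shots@1, Scene 12@1, Crowd scene@1.
Load per day: day 1: 22, day 2: 15, day 3: 11, day 4: 7, day 5: 0.
Peak is 22.

22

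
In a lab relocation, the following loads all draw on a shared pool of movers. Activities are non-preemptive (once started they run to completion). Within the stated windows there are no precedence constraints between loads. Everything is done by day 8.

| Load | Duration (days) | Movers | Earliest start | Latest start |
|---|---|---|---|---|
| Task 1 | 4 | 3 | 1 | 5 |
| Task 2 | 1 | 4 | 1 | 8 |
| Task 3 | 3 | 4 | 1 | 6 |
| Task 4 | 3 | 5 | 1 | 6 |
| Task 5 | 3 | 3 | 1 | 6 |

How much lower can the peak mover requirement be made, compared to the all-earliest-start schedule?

Early-start peak: d1:19  d2:15  d3:15  d4:3  d5:0  d6:0  d7:0  d8:0 ⇒ 19.
Leveled (Task 1@1, Task 2@1, Task 3@2, Task 4@5, Task 5@5): d1:7  d2:7  d3:7  d4:7  d5:8  d6:8  d7:8  d8:0 ⇒ 8.
Reduction 19 − 8 = 11.

11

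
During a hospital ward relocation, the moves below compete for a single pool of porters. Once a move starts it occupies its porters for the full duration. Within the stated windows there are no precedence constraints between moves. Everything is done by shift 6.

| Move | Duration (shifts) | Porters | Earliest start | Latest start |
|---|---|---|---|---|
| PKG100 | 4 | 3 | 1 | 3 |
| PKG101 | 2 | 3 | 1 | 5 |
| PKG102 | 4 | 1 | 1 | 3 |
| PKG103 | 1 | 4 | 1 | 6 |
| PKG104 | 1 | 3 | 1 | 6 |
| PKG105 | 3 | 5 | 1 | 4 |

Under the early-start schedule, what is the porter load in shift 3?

9

At early start, shift 3 has: PKG100, PKG102, PKG105.
Demand: 3 + 1 + 5 = 9.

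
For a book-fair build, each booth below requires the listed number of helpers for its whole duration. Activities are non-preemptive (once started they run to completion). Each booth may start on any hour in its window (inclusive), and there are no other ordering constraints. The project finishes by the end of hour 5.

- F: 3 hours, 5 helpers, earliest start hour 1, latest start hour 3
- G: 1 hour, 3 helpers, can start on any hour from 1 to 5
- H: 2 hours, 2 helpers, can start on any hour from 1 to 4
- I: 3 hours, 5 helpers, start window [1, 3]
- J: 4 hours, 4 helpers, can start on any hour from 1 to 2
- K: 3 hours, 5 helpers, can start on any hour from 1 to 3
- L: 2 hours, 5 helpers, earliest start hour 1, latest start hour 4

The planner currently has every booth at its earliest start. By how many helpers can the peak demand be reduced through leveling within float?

Early-start peak: h1:29  h2:26  h3:19  h4:4  h5:0 ⇒ 29.
Leveled (F@1, G@1, H@1, I@1, J@1, K@3, L@4): h1:19  h2:16  h3:19  h4:14  h5:10 ⇒ 19.
Reduction 29 − 19 = 10.

10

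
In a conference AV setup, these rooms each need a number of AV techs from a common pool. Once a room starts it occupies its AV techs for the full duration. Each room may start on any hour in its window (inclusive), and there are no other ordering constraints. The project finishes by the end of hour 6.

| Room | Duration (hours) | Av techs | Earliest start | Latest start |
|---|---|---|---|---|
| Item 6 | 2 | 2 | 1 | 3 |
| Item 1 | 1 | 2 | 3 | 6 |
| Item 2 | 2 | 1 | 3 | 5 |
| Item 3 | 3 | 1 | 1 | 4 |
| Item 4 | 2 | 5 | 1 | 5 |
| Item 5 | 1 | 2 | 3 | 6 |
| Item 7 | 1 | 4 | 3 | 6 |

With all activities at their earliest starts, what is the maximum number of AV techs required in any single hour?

10

Early-start schedule: Item 6@1, Item 1@3, Item 2@3, Item 3@1, Item 4@1, Item 5@3, Item 7@3.
Load per hour: hour 1: 8, hour 2: 8, hour 3: 10, hour 4: 1, hour 5: 0, hour 6: 0.
Peak is 10.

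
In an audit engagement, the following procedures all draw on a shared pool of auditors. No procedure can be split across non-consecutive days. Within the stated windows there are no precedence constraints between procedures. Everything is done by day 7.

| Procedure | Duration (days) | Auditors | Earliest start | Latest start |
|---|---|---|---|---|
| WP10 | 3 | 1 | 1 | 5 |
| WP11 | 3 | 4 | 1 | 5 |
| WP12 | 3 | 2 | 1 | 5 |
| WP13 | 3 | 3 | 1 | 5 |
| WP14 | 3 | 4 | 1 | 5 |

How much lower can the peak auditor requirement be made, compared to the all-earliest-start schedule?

7

Early-start peak: d1:14  d2:14  d3:14  d4:0  d5:0  d6:0  d7:0 ⇒ 14.
Leveled (WP10@1, WP11@1, WP12@1, WP13@4, WP14@4): d1:7  d2:7  d3:7  d4:7  d5:7  d6:7  d7:0 ⇒ 7.
Reduction 14 − 7 = 7.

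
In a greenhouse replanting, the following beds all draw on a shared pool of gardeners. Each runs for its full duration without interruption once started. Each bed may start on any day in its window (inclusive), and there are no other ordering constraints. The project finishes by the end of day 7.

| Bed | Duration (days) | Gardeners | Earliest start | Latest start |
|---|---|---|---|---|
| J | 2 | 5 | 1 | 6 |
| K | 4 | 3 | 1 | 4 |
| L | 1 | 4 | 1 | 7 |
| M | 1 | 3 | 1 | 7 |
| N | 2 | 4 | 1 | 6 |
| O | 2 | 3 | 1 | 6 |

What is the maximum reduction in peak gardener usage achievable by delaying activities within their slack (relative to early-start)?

15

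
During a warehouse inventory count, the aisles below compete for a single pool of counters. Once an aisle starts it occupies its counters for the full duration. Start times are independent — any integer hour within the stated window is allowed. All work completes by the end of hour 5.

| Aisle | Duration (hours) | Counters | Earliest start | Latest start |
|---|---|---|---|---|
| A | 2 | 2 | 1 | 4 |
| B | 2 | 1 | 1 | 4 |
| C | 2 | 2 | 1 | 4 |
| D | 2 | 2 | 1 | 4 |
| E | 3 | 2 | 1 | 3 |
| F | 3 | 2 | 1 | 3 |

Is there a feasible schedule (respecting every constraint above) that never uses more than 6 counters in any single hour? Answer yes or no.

yes

Schedule A@1, B@1, C@1, D@3, E@3, F@3: h1:5  h2:5  h3:6  h4:6  h5:4 — peak 6 ≤ 6.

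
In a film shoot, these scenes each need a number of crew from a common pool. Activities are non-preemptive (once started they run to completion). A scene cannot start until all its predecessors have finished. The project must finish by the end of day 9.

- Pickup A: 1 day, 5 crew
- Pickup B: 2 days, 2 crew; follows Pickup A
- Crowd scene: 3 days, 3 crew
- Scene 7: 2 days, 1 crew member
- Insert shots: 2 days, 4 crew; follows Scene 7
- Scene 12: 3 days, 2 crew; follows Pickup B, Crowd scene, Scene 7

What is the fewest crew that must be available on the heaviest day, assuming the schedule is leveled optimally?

6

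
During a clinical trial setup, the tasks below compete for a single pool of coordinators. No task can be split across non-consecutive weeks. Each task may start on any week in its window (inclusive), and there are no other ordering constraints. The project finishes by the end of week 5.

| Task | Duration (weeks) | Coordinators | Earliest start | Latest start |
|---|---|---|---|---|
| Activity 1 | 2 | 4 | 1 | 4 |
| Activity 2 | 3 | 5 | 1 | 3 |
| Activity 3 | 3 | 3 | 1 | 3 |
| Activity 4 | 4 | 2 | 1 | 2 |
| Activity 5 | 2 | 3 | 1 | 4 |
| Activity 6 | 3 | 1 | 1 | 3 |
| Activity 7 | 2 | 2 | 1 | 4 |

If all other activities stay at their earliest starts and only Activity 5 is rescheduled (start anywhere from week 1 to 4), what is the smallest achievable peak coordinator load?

17

Activity 5@1: w1:20  w2:20  w3:11  w4:2  w5:0 → peak 20
Activity 5@2: w1:17  w2:20  w3:14  w4:2  w5:0 → peak 20
Activity 5@3: w1:17  w2:17  w3:14  w4:5  w5:0 → peak 17
Activity 5@4: w1:17  w2:17  w3:11  w4:5  w5:3 → peak 17
Best is Activity 5@3, peak 17.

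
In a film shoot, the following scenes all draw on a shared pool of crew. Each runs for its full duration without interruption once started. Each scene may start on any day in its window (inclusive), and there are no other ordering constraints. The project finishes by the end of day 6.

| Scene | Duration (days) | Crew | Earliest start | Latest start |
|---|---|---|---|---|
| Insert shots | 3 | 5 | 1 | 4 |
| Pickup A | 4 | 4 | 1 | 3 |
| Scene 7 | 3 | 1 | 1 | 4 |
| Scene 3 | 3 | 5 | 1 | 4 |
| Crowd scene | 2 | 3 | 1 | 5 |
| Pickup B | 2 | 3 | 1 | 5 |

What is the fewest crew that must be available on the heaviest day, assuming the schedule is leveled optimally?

Early-start (Insert shots@1, Pickup A@1, Scene 7@1, Scene 3@1, Crowd scene@1, Pickup B@1) gives peak 21: d1:21  d2:21  d3:15  d4:4  d5:0  d6:0.
Shift Scene 3→4, Crowd scene→5, Pickup B→5.
Schedule Insert shots@1, Pickup A@1, Scene 7@1, Scene 3@4, Crowd scene@5, Pickup B@5: d1:10  d2:10  d3:10  d4:9  d5:11  d6:11 — peak 11.
Total crew member-days = 61 over 6 days ⇒ peak ≥ ⌈61/6⌉ = 11, so 11 is optimal.

11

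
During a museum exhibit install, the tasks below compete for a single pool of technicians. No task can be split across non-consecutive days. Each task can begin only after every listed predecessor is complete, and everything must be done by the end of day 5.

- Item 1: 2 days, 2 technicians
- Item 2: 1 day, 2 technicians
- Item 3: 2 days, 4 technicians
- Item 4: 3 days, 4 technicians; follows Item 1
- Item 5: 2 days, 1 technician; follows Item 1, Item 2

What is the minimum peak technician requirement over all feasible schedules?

6

Early-start (Item 1@1, Item 2@1, Item 3@1, Item 4@3, Item 5@3) gives peak 8: d1:8  d2:6  d3:5  d4:5  d5:4.
Shift Item 2→3, Item 5→4.
Schedule Item 1@1, Item 2@3, Item 3@1, Item 4@3, Item 5@4: d1:6  d2:6  d3:6  d4:5  d5:5 — peak 6.
Total technician-days = 28 over 5 days ⇒ peak ≥ ⌈28/5⌉ = 6, so 6 is optimal.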